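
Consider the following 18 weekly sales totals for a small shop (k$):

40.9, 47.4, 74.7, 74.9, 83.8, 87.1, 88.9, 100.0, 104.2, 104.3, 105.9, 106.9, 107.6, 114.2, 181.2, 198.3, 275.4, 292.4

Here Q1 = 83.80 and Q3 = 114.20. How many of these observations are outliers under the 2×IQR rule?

IQR = 30.40; fences at 83.80 − 60.80 = 23.00 and 114.20 + 60.80 = 175.00.
Outside the cutoffs: 181.2, 198.3, 275.4, 292.4.

4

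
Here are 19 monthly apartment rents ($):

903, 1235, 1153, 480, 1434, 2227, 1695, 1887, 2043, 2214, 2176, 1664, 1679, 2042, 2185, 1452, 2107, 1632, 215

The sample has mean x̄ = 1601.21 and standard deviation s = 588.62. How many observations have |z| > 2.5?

0

Cutoffs: x̄ ± 2.5s = [129.66, 3072.76].
Every value lies within the cutoffs.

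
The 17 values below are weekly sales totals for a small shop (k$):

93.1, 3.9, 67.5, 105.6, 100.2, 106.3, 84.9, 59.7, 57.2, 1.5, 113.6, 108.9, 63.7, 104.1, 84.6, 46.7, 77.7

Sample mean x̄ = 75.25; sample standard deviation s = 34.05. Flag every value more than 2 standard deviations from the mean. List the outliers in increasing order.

Cutoffs at x̄ ± 2s: 75.25 ± 2·34.05 = [7.15, 143.35].
1.5: z = -2.17, |z| > 2 → outlier.
3.9: z = -2.10, |z| > 2 → outlier.
Every other value lies within [7.15, 143.35].

1.5, 3.9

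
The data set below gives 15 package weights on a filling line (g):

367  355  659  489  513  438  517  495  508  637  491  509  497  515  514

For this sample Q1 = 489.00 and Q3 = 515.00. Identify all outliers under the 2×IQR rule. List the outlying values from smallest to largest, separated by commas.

355, 367, 637, 659

IQR = Q3 − Q1 = 515.00 − 489.00 = 26.00.
Lower fence = Q1 − 2·IQR = 489.00 − 52.00 = 437.00.
Upper fence = Q3 + 2·IQR = 515.00 + 52.00 = 567.00.
355 < 437.00 → outlier.
367 < 437.00 → outlier.
637 > 567.00 → outlier.
659 > 567.00 → outlier.
All remaining values lie within [437.00, 567.00].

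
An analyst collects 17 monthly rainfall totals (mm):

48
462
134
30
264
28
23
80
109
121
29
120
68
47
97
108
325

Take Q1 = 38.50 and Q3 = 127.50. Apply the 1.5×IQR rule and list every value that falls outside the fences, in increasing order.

IQR = Q3 − Q1 = 127.50 − 38.50 = 89.00.
Lower fence = Q1 − 1.5·IQR = 38.50 − 133.50 = -95.00.
Upper fence = Q3 + 1.5·IQR = 127.50 + 133.50 = 261.00.
264 > 261.00 → outlier.
325 > 261.00 → outlier.
462 > 261.00 → outlier.
All remaining values lie within [-95.00, 261.00].

264, 325, 462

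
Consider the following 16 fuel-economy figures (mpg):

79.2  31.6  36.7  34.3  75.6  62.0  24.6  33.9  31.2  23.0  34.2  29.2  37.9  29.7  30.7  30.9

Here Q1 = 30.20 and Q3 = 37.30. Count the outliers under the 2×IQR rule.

3

IQR = 7.10; fences at 30.20 − 14.20 = 16.00 and 37.30 + 14.20 = 51.50.
Outside the cutoffs: 62.0, 75.6, 79.2.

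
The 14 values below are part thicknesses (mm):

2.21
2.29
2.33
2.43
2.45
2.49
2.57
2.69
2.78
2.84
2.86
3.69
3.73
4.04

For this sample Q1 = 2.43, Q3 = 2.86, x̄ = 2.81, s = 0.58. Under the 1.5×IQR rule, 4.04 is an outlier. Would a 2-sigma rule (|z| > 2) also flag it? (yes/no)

z = (4.04 − 2.81) / 0.58 = 2.12.
|z| = 2.12 > 2.

yes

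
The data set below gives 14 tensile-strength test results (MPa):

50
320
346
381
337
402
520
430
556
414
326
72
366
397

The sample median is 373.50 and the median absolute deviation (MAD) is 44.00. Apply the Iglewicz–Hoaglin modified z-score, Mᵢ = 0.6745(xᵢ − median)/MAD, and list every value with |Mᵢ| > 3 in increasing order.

50, 72

|Mᵢ| > 3 ⇔ |xᵢ − 373.50| > 3·44.00/0.6745 = 195.70.
So outliers lie outside [177.80, 569.20].
50: M = -4.96 → outlier.
72: M = -4.62 → outlier.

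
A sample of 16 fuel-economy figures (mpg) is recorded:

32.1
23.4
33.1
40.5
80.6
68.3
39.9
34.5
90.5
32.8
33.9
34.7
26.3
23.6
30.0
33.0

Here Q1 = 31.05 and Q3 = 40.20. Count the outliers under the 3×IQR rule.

IQR = 9.15; fences at 31.05 − 27.45 = 3.60 and 40.20 + 27.45 = 67.65.
Outside the cutoffs: 68.3, 80.6, 90.5.

3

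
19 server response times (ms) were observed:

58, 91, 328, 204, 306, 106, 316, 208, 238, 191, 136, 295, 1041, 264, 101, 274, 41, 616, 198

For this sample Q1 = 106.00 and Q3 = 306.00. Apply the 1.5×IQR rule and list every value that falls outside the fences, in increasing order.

616, 1041

IQR = Q3 − Q1 = 306.00 − 106.00 = 200.00.
Lower fence = Q1 − 1.5·IQR = 106.00 − 300.00 = -194.00.
Upper fence = Q3 + 1.5·IQR = 306.00 + 300.00 = 606.00.
616 > 606.00 → outlier.
1041 > 606.00 → outlier.
All remaining values lie within [-194.00, 606.00].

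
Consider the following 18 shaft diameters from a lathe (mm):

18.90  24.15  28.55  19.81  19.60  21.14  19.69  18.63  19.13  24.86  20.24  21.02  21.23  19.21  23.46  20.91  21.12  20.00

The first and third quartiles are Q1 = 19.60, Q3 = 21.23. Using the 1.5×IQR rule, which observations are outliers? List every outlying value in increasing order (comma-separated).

IQR = Q3 − Q1 = 21.23 − 19.60 = 1.63.
Lower fence = Q1 − 1.5·IQR = 19.60 − 2.445 = 17.155.
Upper fence = Q3 + 1.5·IQR = 21.23 + 2.445 = 23.675.
24.15 > 23.675 → outlier.
24.86 > 23.675 → outlier.
28.55 > 23.675 → outlier.
All remaining values lie within [17.155, 23.675].

24.15, 24.86, 28.55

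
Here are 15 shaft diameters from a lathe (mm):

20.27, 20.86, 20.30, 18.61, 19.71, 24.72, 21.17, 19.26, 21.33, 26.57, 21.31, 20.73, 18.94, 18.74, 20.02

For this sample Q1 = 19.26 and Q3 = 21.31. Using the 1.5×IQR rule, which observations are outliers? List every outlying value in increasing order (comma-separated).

24.72, 26.57

IQR = Q3 − Q1 = 21.31 − 19.26 = 2.05.
Lower fence = Q1 − 1.5·IQR = 19.26 − 3.075 = 16.185.
Upper fence = Q3 + 1.5·IQR = 21.31 + 3.075 = 24.385.
24.72 > 24.385 → outlier.
26.57 > 24.385 → outlier.
All remaining values lie within [16.185, 24.385].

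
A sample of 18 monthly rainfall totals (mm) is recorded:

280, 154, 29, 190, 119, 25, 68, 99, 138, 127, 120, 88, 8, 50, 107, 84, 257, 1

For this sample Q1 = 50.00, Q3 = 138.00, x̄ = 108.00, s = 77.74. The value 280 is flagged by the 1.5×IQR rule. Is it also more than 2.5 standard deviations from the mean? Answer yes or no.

no

z = (280 − 108.00) / 77.74 = 2.21.
|z| = 2.21 ≤ 2.5.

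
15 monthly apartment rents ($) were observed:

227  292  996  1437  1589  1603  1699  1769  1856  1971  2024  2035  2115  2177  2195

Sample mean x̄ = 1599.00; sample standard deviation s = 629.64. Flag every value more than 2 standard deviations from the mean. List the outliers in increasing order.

Cutoffs at x̄ ± 2s: 1599.00 ± 2·629.64 = [339.72, 2858.28].
227: z = -2.18, |z| > 2 → outlier.
292: z = -2.08, |z| > 2 → outlier.
Every other value lies within [339.72, 2858.28].

227, 292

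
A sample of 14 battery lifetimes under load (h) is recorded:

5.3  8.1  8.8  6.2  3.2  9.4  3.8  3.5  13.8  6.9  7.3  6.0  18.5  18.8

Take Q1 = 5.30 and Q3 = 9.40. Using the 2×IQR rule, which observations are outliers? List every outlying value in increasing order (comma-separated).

18.5, 18.8

IQR = Q3 − Q1 = 9.40 − 5.30 = 4.10.
Lower fence = Q1 − 2·IQR = 5.30 − 8.20 = -2.90.
Upper fence = Q3 + 2·IQR = 9.40 + 8.20 = 17.60.
18.5 > 17.60 → outlier.
18.8 > 17.60 → outlier.
All remaining values lie within [-2.90, 17.60].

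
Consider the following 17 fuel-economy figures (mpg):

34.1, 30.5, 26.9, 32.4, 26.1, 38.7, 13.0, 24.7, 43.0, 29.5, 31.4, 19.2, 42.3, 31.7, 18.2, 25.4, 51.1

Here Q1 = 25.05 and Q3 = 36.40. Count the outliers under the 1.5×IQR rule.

IQR = 11.35; fences at 25.05 − 17.025 = 8.025 and 36.40 + 17.025 = 53.425.
Every value lies within the cutoffs.

0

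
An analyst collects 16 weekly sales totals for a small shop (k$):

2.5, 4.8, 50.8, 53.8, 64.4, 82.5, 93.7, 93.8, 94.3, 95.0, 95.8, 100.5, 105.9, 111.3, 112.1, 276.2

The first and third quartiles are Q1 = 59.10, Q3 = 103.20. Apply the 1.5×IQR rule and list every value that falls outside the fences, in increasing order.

276.2

IQR = Q3 − Q1 = 103.20 − 59.10 = 44.10.
Lower fence = Q1 − 1.5·IQR = 59.10 − 66.15 = -7.05.
Upper fence = Q3 + 1.5·IQR = 103.20 + 66.15 = 169.35.
276.2 > 169.35 → outlier.
All remaining values lie within [-7.05, 169.35].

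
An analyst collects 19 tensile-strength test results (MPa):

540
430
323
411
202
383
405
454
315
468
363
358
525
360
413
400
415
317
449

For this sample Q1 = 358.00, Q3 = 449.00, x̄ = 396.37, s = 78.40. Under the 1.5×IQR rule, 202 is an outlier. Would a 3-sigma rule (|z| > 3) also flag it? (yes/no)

no

z = (202 − 396.37) / 78.40 = -2.48.
|z| = 2.48 ≤ 3.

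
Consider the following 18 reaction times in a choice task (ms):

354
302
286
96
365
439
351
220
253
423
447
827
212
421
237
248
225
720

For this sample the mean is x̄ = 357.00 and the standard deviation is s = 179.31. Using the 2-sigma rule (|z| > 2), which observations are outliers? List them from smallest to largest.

720, 827

Cutoffs at x̄ ± 2s: 357.00 ± 2·179.31 = [-1.62, 715.62].
720: z = 2.02, |z| > 2 → outlier.
827: z = 2.62, |z| > 2 → outlier.
Every other value lies within [-1.62, 715.62].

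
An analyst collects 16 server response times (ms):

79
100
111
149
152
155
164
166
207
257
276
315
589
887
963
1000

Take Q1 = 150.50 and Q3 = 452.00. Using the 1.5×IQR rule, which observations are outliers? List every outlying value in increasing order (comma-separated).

IQR = Q3 − Q1 = 452.00 − 150.50 = 301.50.
Lower fence = Q1 − 1.5·IQR = 150.50 − 452.25 = -301.75.
Upper fence = Q3 + 1.5·IQR = 452.00 + 452.25 = 904.25.
963 > 904.25 → outlier.
1000 > 904.25 → outlier.
All remaining values lie within [-301.75, 904.25].

963, 1000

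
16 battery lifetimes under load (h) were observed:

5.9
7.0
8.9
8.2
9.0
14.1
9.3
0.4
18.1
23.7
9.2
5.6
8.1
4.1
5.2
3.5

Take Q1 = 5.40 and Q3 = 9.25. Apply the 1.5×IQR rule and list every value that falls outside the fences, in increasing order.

IQR = Q3 − Q1 = 9.25 − 5.40 = 3.85.
Lower fence = Q1 − 1.5·IQR = 5.40 − 5.775 = -0.375.
Upper fence = Q3 + 1.5·IQR = 9.25 + 5.775 = 15.025.
18.1 > 15.025 → outlier.
23.7 > 15.025 → outlier.
All remaining values lie within [-0.375, 15.025].

18.1, 23.7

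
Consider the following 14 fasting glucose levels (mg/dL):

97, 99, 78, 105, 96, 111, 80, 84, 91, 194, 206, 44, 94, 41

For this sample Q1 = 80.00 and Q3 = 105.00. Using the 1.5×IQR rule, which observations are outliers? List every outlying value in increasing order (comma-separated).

IQR = Q3 − Q1 = 105.00 − 80.00 = 25.00.
Lower fence = Q1 − 1.5·IQR = 80.00 − 37.50 = 42.50.
Upper fence = Q3 + 1.5·IQR = 105.00 + 37.50 = 142.50.
41 < 42.50 → outlier.
194 > 142.50 → outlier.
206 > 142.50 → outlier.
All remaining values lie within [42.50, 142.50].

41, 194, 206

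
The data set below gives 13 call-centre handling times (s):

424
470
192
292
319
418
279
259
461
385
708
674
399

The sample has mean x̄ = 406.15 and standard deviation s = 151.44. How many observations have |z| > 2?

0

Cutoffs: x̄ ± 2s = [103.27, 709.03].
Every value lies within the cutoffs.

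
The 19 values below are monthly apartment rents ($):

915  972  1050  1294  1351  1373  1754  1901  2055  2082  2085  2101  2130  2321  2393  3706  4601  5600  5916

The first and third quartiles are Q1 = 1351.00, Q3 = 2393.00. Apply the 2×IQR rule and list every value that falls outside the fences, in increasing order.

4601, 5600, 5916

IQR = Q3 − Q1 = 2393.00 − 1351.00 = 1042.00.
Lower fence = Q1 − 2·IQR = 1351.00 − 2084.00 = -733.00.
Upper fence = Q3 + 2·IQR = 2393.00 + 2084.00 = 4477.00.
4601 > 4477.00 → outlier.
5600 > 4477.00 → outlier.
5916 > 4477.00 → outlier.
All remaining values lie within [-733.00, 4477.00].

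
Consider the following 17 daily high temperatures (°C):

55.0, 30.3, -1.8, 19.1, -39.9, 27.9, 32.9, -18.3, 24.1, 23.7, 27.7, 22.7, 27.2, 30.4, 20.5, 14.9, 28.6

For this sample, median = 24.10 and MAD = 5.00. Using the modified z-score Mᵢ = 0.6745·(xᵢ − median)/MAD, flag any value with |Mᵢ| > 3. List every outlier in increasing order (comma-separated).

-39.9, -18.3, -1.8, 55.0

|Mᵢ| > 3 ⇔ |xᵢ − 24.10| > 3·5.00/0.6745 = 22.24.
So outliers lie outside [1.86, 46.34].
-39.9: M = -8.63 → outlier.
-18.3: M = -5.72 → outlier.
-1.8: M = -3.49 → outlier.
55.0: M = 4.17 → outlier.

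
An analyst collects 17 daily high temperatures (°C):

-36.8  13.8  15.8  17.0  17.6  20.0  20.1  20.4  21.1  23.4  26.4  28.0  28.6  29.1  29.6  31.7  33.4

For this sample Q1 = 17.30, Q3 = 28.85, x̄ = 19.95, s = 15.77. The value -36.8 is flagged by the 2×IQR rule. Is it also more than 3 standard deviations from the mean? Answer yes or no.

z = (-36.8 − 19.95) / 15.77 = -3.60.
|z| = 3.60 > 3.

yes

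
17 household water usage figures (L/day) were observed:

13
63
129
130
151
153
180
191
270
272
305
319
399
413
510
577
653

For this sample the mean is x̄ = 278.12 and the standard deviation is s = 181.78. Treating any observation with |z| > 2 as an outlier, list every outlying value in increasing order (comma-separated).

653

Cutoffs at x̄ ± 2s: 278.12 ± 2·181.78 = [-85.44, 641.68].
653: z = 2.06, |z| > 2 → outlier.
Every other value lies within [-85.44, 641.68].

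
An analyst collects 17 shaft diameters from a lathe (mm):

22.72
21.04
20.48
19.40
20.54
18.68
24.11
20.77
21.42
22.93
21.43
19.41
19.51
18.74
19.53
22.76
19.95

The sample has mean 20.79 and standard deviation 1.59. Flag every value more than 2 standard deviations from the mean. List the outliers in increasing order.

24.11

Cutoffs at x̄ ± 2s: 20.79 ± 2·1.59 = [17.61, 23.97].
24.11: z = 2.09, |z| > 2 → outlier.
Every other value lies within [17.61, 23.97].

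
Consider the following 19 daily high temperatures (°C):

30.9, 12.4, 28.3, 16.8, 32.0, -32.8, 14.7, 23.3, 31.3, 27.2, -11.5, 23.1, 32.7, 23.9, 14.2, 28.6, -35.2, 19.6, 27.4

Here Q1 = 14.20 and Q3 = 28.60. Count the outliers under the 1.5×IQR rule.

3

IQR = 14.40; fences at 14.20 − 21.60 = -7.40 and 28.60 + 21.60 = 50.20.
Outside the cutoffs: -35.2, -32.8, -11.5.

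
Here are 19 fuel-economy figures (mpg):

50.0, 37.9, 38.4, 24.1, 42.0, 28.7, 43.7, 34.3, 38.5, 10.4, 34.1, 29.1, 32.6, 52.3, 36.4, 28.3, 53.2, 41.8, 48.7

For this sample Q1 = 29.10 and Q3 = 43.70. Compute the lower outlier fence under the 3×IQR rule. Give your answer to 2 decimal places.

IQR = Q3 − Q1 = 43.70 − 29.10 = 14.60.
Lower fence = Q1 − 3·IQR = 29.10 − 43.80 = -14.70.
Upper fence = Q3 + 3·IQR = 43.70 + 43.80 = 87.50.

-14.70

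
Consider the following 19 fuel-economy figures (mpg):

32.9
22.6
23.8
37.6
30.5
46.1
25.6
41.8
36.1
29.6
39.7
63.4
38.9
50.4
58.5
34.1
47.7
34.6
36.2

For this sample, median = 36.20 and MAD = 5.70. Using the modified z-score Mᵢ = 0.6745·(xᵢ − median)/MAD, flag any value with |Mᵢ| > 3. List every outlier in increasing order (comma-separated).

63.4

|Mᵢ| > 3 ⇔ |xᵢ − 36.20| > 3·5.70/0.6745 = 25.35.
So outliers lie outside [10.85, 61.55].
63.4: M = 3.22 → outlier.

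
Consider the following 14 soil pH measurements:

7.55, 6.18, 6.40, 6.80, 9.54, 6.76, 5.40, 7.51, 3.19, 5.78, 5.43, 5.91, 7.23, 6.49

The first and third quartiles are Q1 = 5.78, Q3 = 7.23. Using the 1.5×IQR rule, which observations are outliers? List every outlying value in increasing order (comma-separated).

3.19, 9.54

IQR = Q3 − Q1 = 7.23 − 5.78 = 1.45.
Lower fence = Q1 − 1.5·IQR = 5.78 − 2.175 = 3.605.
Upper fence = Q3 + 1.5·IQR = 7.23 + 2.175 = 9.405.
3.19 < 3.605 → outlier.
9.54 > 9.405 → outlier.
All remaining values lie within [3.605, 9.405].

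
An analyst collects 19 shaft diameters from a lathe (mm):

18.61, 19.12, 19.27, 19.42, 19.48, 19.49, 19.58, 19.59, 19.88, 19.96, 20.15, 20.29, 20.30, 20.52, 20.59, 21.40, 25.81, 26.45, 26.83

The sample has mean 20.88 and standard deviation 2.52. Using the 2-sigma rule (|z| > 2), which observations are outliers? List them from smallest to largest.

Cutoffs at x̄ ± 2s: 20.88 ± 2·2.52 = [15.84, 25.92].
26.45: z = 2.21, |z| > 2 → outlier.
26.83: z = 2.36, |z| > 2 → outlier.
Every other value lies within [15.84, 25.92].

26.45, 26.83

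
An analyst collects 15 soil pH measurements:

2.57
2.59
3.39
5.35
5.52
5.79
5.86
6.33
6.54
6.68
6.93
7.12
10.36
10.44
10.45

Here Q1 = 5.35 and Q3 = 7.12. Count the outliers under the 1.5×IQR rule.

5

IQR = 1.77; fences at 5.35 − 2.655 = 2.695 and 7.12 + 2.655 = 9.775.
Outside the cutoffs: 2.57, 2.59, 10.36, 10.44, 10.45.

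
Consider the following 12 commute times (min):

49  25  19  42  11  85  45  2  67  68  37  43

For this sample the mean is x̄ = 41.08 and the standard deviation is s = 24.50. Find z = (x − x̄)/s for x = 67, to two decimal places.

z = (67 − 41.08) / 24.50 = 1.06.

1.06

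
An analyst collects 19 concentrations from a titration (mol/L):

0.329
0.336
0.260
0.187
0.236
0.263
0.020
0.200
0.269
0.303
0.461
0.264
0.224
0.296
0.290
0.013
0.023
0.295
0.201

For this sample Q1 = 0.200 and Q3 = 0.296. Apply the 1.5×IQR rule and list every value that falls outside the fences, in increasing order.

0.013, 0.020, 0.023, 0.461

IQR = Q3 − Q1 = 0.296 − 0.200 = 0.096.
Lower fence = Q1 − 1.5·IQR = 0.200 − 0.144 = 0.056.
Upper fence = Q3 + 1.5·IQR = 0.296 + 0.144 = 0.440.
0.013 < 0.056 → outlier.
0.020 < 0.056 → outlier.
0.023 < 0.056 → outlier.
0.461 > 0.440 → outlier.
All remaining values lie within [0.056, 0.440].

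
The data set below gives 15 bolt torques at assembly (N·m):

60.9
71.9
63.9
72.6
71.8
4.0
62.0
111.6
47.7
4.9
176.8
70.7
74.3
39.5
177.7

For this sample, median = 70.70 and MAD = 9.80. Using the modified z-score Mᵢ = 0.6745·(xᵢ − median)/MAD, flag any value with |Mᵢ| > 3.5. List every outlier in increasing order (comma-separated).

|Mᵢ| > 3.5 ⇔ |xᵢ − 70.70| > 3.5·9.80/0.6745 = 50.85.
So outliers lie outside [19.85, 121.55].
4.0: M = -4.59 → outlier.
4.9: M = -4.53 → outlier.
176.8: M = 7.30 → outlier.
177.7: M = 7.36 → outlier.

4.0, 4.9, 176.8, 177.7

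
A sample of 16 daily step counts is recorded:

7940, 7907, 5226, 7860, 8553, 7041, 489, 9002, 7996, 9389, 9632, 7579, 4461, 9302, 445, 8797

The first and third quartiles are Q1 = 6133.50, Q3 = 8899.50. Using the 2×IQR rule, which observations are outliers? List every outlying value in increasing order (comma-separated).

445, 489

IQR = Q3 − Q1 = 8899.50 − 6133.50 = 2766.00.
Lower fence = Q1 − 2·IQR = 6133.50 − 5532.00 = 601.50.
Upper fence = Q3 + 2·IQR = 8899.50 + 5532.00 = 14431.50.
445 < 601.50 → outlier.
489 < 601.50 → outlier.
All remaining values lie within [601.50, 14431.50].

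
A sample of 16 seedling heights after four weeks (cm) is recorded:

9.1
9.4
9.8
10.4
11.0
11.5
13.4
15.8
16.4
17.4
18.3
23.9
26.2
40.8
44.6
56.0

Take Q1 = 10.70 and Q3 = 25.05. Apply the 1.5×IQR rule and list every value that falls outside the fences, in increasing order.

IQR = Q3 − Q1 = 25.05 − 10.70 = 14.35.
Lower fence = Q1 − 1.5·IQR = 10.70 − 21.525 = -10.825.
Upper fence = Q3 + 1.5·IQR = 25.05 + 21.525 = 46.575.
56.0 > 46.575 → outlier.
All remaining values lie within [-10.825, 46.575].

56.0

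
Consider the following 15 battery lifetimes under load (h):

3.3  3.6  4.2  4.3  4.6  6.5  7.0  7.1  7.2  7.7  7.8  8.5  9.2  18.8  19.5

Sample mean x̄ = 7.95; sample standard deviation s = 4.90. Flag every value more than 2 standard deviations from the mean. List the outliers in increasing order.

18.8, 19.5

Cutoffs at x̄ ± 2s: 7.95 ± 2·4.90 = [-1.85, 17.75].
18.8: z = 2.21, |z| > 2 → outlier.
19.5: z = 2.36, |z| > 2 → outlier.
Every other value lies within [-1.85, 17.75].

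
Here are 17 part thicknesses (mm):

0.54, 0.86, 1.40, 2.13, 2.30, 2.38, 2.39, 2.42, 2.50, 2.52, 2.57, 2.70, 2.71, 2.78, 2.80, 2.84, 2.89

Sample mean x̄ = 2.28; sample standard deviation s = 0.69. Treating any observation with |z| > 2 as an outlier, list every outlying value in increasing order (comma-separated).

0.54, 0.86

Cutoffs at x̄ ± 2s: 2.28 ± 2·0.69 = [0.90, 3.66].
0.54: z = -2.52, |z| > 2 → outlier.
0.86: z = -2.06, |z| > 2 → outlier.
Every other value lies within [0.90, 3.66].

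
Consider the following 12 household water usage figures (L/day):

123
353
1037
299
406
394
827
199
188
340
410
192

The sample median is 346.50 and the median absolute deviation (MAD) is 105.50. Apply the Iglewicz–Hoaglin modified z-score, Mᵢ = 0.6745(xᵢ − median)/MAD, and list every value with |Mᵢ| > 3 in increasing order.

827, 1037

|Mᵢ| > 3 ⇔ |xᵢ − 346.50| > 3·105.50/0.6745 = 469.24.
So outliers lie outside [-122.74, 815.74].
827: M = 3.07 → outlier.
1037: M = 4.41 → outlier.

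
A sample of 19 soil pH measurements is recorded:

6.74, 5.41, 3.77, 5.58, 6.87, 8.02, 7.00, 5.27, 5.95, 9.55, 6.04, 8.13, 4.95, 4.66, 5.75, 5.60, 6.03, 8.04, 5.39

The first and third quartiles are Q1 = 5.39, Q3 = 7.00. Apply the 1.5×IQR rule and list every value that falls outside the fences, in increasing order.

IQR = Q3 − Q1 = 7.00 − 5.39 = 1.61.
Lower fence = Q1 − 1.5·IQR = 5.39 − 2.415 = 2.975.
Upper fence = Q3 + 1.5·IQR = 7.00 + 2.415 = 9.415.
9.55 > 9.415 → outlier.
All remaining values lie within [2.975, 9.415].

9.55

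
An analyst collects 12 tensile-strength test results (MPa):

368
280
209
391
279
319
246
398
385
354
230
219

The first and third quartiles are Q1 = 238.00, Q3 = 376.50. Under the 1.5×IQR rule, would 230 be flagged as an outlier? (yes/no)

no

IQR = Q3 − Q1 = 376.50 − 238.00 = 138.50.
Lower fence = Q1 − 1.5·IQR = 238.00 − 207.75 = 30.25.
Upper fence = Q3 + 1.5·IQR = 376.50 + 207.75 = 584.25.
230 lies within [30.25, 584.25].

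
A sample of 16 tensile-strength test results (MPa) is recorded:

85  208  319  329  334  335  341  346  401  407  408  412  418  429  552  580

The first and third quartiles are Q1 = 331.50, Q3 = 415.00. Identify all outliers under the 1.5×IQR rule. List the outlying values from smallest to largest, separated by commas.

IQR = Q3 − Q1 = 415.00 − 331.50 = 83.50.
Lower fence = Q1 − 1.5·IQR = 331.50 − 125.25 = 206.25.
Upper fence = Q3 + 1.5·IQR = 415.00 + 125.25 = 540.25.
85 < 206.25 → outlier.
552 > 540.25 → outlier.
580 > 540.25 → outlier.
All remaining values lie within [206.25, 540.25].

85, 552, 580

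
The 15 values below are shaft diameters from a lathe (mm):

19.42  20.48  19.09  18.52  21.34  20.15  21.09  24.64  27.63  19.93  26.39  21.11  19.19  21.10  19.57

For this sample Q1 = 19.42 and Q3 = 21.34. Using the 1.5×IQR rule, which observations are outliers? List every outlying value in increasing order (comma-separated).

24.64, 26.39, 27.63

IQR = Q3 − Q1 = 21.34 − 19.42 = 1.92.
Lower fence = Q1 − 1.5·IQR = 19.42 − 2.88 = 16.54.
Upper fence = Q3 + 1.5·IQR = 21.34 + 2.88 = 24.22.
24.64 > 24.22 → outlier.
26.39 > 24.22 → outlier.
27.63 > 24.22 → outlier.
All remaining values lie within [16.54, 24.22].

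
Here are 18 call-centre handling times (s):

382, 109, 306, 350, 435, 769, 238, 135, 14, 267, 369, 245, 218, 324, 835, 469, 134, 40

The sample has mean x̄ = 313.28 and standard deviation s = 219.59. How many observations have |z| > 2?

Cutoffs: x̄ ± 2s = [-125.90, 752.46].
Outside the cutoffs: 769, 835.

2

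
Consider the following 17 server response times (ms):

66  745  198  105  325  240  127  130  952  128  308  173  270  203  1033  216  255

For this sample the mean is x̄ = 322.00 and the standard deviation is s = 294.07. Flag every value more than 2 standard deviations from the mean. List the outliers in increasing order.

Cutoffs at x̄ ± 2s: 322.00 ± 2·294.07 = [-266.14, 910.14].
952: z = 2.14, |z| > 2 → outlier.
1033: z = 2.42, |z| > 2 → outlier.
Every other value lies within [-266.14, 910.14].

952, 1033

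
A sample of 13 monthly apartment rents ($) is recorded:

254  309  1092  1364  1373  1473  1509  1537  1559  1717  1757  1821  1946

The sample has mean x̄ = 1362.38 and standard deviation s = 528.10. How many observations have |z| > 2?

Cutoffs: x̄ ± 2s = [306.18, 2418.58].
Outside the cutoffs: 254.

1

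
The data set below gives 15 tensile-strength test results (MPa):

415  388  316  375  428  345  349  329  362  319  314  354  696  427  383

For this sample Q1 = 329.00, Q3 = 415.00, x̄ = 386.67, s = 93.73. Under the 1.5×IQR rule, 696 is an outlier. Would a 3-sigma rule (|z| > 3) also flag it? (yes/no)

yes

z = (696 − 386.67) / 93.73 = 3.30.
|z| = 3.30 > 3.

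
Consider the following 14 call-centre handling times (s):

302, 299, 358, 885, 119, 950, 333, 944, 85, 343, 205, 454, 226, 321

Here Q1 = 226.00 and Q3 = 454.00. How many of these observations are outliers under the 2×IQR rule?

IQR = 228.00; fences at 226.00 − 456.00 = -230.00 and 454.00 + 456.00 = 910.00.
Outside the cutoffs: 944, 950.

2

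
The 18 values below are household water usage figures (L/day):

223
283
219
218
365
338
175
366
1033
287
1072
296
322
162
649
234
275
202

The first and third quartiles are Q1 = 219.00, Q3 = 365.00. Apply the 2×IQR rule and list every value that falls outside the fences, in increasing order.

IQR = Q3 − Q1 = 365.00 − 219.00 = 146.00.
Lower fence = Q1 − 2·IQR = 219.00 − 292.00 = -73.00.
Upper fence = Q3 + 2·IQR = 365.00 + 292.00 = 657.00.
1033 > 657.00 → outlier.
1072 > 657.00 → outlier.
All remaining values lie within [-73.00, 657.00].

1033, 1072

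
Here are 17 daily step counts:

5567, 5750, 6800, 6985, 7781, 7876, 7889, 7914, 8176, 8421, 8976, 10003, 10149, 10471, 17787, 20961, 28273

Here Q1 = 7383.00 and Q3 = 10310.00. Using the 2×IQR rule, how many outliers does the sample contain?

3

IQR = 2927.00; fences at 7383.00 − 5854.00 = 1529.00 and 10310.00 + 5854.00 = 16164.00.
Outside the cutoffs: 17787, 20961, 28273.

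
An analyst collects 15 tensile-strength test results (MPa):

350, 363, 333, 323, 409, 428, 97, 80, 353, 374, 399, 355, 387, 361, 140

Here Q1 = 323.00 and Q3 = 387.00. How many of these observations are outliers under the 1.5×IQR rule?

3

IQR = 64.00; fences at 323.00 − 96.00 = 227.00 and 387.00 + 96.00 = 483.00.
Outside the cutoffs: 80, 97, 140.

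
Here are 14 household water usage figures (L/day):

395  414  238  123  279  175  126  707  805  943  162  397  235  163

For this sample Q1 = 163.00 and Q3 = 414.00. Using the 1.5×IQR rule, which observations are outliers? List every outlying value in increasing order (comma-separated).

805, 943

IQR = Q3 − Q1 = 414.00 − 163.00 = 251.00.
Lower fence = Q1 − 1.5·IQR = 163.00 − 376.50 = -213.50.
Upper fence = Q3 + 1.5·IQR = 414.00 + 376.50 = 790.50.
805 > 790.50 → outlier.
943 > 790.50 → outlier.
All remaining values lie within [-213.50, 790.50].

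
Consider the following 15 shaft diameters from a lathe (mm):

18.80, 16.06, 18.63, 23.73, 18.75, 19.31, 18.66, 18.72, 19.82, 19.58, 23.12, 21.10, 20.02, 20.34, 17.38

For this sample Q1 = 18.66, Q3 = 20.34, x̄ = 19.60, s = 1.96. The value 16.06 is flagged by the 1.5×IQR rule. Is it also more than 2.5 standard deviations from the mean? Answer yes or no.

no

z = (16.06 − 19.60) / 1.96 = -1.81.
|z| = 1.81 ≤ 2.5.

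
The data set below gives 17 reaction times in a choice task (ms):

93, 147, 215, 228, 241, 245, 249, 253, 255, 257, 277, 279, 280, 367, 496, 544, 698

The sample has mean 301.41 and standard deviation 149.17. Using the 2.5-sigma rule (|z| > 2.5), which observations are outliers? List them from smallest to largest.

Cutoffs at x̄ ± 2.5s: 301.41 ± 2.5·149.17 = [-71.515, 674.335].
698: z = 2.66, |z| > 2.5 → outlier.
Every other value lies within [-71.515, 674.335].

698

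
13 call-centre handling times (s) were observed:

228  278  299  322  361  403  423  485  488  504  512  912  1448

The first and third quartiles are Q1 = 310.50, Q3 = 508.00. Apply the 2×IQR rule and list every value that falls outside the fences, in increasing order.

IQR = Q3 − Q1 = 508.00 − 310.50 = 197.50.
Lower fence = Q1 − 2·IQR = 310.50 − 395.00 = -84.50.
Upper fence = Q3 + 2·IQR = 508.00 + 395.00 = 903.00.
912 > 903.00 → outlier.
1448 > 903.00 → outlier.
All remaining values lie within [-84.50, 903.00].

912, 1448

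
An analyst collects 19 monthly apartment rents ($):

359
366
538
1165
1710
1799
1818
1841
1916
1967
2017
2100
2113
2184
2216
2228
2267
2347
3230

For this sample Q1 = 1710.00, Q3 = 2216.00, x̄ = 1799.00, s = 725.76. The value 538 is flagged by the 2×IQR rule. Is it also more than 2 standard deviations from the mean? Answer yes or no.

no

z = (538 − 1799.00) / 725.76 = -1.74.
|z| = 1.74 ≤ 2.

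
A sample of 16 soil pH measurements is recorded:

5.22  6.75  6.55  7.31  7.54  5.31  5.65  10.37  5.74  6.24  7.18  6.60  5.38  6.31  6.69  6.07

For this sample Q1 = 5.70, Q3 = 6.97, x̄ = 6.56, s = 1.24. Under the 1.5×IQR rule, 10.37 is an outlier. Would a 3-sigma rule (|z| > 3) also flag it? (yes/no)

yes

z = (10.37 − 6.56) / 1.24 = 3.07.
|z| = 3.07 > 3.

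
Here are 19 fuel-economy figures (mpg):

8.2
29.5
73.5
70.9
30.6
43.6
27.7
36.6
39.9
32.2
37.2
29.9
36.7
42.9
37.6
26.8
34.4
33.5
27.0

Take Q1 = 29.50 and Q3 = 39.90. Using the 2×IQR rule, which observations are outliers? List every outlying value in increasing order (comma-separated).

8.2, 70.9, 73.5

IQR = Q3 − Q1 = 39.90 − 29.50 = 10.40.
Lower fence = Q1 − 2·IQR = 29.50 − 20.80 = 8.70.
Upper fence = Q3 + 2·IQR = 39.90 + 20.80 = 60.70.
8.2 < 8.70 → outlier.
70.9 > 60.70 → outlier.
73.5 > 60.70 → outlier.
All remaining values lie within [8.70, 60.70].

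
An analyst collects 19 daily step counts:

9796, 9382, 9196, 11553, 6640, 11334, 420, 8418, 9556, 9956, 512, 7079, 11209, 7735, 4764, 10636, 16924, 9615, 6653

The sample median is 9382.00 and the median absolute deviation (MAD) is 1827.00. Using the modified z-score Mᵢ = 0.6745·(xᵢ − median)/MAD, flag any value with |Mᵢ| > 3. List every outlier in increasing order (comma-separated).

420, 512

|Mᵢ| > 3 ⇔ |xᵢ − 9382.00| > 3·1827.00/0.6745 = 8126.02.
So outliers lie outside [1255.98, 17508.02].
420: M = -3.31 → outlier.
512: M = -3.27 → outlier.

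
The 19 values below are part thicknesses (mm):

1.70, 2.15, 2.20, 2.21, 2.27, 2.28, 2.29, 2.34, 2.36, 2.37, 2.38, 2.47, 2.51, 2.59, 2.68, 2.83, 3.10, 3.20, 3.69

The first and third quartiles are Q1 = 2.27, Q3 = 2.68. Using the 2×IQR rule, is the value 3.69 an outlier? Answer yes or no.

IQR = Q3 − Q1 = 2.68 − 2.27 = 0.41.
Lower fence = Q1 − 2·IQR = 2.27 − 0.82 = 1.45.
Upper fence = Q3 + 2·IQR = 2.68 + 0.82 = 3.50.
3.69 lies above the upper fence.

yes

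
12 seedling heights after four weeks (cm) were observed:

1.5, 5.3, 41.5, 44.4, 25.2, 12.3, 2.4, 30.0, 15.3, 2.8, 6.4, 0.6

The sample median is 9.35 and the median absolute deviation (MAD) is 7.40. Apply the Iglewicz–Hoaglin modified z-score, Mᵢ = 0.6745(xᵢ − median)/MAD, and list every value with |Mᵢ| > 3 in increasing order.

|Mᵢ| > 3 ⇔ |xᵢ − 9.35| > 3·7.40/0.6745 = 32.91.
So outliers lie outside [-23.56, 42.26].
44.4: M = 3.19 → outlier.

44.4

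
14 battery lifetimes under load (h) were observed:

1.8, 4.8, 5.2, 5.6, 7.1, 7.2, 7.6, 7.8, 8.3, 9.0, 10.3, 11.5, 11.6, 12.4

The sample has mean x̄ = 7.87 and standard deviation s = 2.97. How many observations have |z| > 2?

Cutoffs: x̄ ± 2s = [1.93, 13.81].
Outside the cutoffs: 1.8.

1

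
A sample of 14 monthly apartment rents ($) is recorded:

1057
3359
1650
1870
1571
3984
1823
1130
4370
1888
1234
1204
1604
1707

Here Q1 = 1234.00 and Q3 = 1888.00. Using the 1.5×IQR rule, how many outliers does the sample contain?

3

IQR = 654.00; fences at 1234.00 − 981.00 = 253.00 and 1888.00 + 981.00 = 2869.00.
Outside the cutoffs: 3359, 3984, 4370.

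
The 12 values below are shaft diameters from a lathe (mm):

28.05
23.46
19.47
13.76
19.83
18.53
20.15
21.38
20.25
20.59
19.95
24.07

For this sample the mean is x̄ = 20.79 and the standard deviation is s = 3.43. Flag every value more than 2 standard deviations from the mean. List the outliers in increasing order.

Cutoffs at x̄ ± 2s: 20.79 ± 2·3.43 = [13.93, 27.65].
13.76: z = -2.05, |z| > 2 → outlier.
28.05: z = 2.12, |z| > 2 → outlier.
Every other value lies within [13.93, 27.65].

13.76, 28.05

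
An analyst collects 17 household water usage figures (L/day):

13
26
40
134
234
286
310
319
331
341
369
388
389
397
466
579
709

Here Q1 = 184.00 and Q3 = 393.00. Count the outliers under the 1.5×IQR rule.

IQR = 209.00; fences at 184.00 − 313.50 = -129.50 and 393.00 + 313.50 = 706.50.
Outside the cutoffs: 709.

1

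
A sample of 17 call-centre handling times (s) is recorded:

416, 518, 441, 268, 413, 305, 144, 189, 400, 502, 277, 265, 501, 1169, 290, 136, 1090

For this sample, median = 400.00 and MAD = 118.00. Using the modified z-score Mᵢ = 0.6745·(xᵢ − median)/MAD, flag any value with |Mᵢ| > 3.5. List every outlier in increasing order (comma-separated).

|Mᵢ| > 3.5 ⇔ |xᵢ − 400.00| > 3.5·118.00/0.6745 = 612.31.
So outliers lie outside [-212.31, 1012.31].
1090: M = 3.94 → outlier.
1169: M = 4.40 → outlier.

1090, 1169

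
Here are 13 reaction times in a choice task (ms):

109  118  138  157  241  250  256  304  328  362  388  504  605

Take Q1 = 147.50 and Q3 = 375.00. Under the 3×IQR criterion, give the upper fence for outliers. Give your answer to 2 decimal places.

1057.50

IQR = Q3 − Q1 = 375.00 − 147.50 = 227.50.
Lower fence = Q1 − 3·IQR = 147.50 − 682.50 = -535.00.
Upper fence = Q3 + 3·IQR = 375.00 + 682.50 = 1057.50.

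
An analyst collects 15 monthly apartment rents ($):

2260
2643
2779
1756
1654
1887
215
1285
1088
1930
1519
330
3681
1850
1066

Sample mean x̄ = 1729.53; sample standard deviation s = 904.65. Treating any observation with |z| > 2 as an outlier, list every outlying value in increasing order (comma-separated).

Cutoffs at x̄ ± 2s: 1729.53 ± 2·904.65 = [-79.77, 3538.83].
3681: z = 2.16, |z| > 2 → outlier.
Every other value lies within [-79.77, 3538.83].

3681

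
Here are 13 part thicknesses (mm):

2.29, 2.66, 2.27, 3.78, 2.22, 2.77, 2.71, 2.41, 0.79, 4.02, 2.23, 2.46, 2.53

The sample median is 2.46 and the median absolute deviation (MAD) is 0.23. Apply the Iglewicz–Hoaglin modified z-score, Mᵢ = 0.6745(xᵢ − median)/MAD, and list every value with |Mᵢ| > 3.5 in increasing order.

|Mᵢ| > 3.5 ⇔ |xᵢ − 2.46| > 3.5·0.23/0.6745 = 1.19.
So outliers lie outside [1.27, 3.65].
0.79: M = -4.90 → outlier.
3.78: M = 3.87 → outlier.
4.02: M = 4.57 → outlier.

0.79, 3.78, 4.02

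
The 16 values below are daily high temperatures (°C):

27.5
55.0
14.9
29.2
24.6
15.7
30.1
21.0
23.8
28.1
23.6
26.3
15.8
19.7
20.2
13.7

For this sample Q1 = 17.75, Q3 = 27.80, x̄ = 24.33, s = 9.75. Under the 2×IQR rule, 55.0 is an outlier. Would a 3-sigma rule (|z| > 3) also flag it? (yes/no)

z = (55.0 − 24.33) / 9.75 = 3.15.
|z| = 3.15 > 3.

yes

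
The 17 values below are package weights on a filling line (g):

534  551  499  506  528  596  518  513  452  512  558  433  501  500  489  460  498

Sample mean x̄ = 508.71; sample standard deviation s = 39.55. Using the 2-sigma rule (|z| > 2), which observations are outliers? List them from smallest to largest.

Cutoffs at x̄ ± 2s: 508.71 ± 2·39.55 = [429.61, 587.81].
596: z = 2.21, |z| > 2 → outlier.
Every other value lies within [429.61, 587.81].

596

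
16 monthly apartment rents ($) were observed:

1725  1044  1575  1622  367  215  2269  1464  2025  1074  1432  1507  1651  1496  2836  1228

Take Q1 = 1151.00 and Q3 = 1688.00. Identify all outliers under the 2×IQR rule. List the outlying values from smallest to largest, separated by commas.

IQR = Q3 − Q1 = 1688.00 − 1151.00 = 537.00.
Lower fence = Q1 − 2·IQR = 1151.00 − 1074.00 = 77.00.
Upper fence = Q3 + 2·IQR = 1688.00 + 1074.00 = 2762.00.
2836 > 2762.00 → outlier.
All remaining values lie within [77.00, 2762.00].

2836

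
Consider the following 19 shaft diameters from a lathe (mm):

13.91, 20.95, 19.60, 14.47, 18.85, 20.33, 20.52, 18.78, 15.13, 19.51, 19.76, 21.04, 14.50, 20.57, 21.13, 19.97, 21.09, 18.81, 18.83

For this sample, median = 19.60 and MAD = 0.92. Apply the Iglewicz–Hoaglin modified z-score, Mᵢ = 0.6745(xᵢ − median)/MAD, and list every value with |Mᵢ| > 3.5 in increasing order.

|Mᵢ| > 3.5 ⇔ |xᵢ − 19.60| > 3.5·0.92/0.6745 = 4.77.
So outliers lie outside [14.83, 24.37].
13.91: M = -4.17 → outlier.
14.47: M = -3.76 → outlier.
14.50: M = -3.74 → outlier.

13.91, 14.47, 14.50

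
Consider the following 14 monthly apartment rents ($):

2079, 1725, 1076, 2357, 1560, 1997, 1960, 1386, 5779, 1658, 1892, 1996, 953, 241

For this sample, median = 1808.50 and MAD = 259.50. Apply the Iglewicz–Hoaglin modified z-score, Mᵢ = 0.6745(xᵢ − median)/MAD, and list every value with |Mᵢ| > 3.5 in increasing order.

|Mᵢ| > 3.5 ⇔ |xᵢ − 1808.50| > 3.5·259.50/0.6745 = 1346.55.
So outliers lie outside [461.95, 3155.05].
241: M = -4.07 → outlier.
5779: M = 10.32 → outlier.

241, 5779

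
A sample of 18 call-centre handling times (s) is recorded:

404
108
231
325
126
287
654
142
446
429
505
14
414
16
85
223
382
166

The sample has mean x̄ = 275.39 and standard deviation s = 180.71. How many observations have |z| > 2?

1

Cutoffs: x̄ ± 2s = [-86.03, 636.81].
Outside the cutoffs: 654.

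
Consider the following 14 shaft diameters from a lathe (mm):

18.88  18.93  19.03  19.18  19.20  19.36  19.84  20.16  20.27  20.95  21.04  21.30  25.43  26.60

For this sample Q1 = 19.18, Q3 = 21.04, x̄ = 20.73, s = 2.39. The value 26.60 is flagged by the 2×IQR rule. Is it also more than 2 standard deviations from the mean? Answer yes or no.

yes

z = (26.60 − 20.73) / 2.39 = 2.46.
|z| = 2.46 > 2.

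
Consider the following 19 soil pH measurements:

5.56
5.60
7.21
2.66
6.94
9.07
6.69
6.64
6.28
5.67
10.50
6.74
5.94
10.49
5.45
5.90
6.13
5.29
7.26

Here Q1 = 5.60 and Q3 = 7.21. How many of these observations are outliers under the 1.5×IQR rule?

IQR = 1.61; fences at 5.60 − 2.415 = 3.185 and 7.21 + 2.415 = 9.625.
Outside the cutoffs: 2.66, 10.49, 10.50.

3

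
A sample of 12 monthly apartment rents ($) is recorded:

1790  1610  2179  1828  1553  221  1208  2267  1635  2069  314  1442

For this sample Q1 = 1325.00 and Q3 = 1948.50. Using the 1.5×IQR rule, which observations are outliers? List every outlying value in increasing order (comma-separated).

IQR = Q3 − Q1 = 1948.50 − 1325.00 = 623.50.
Lower fence = Q1 − 1.5·IQR = 1325.00 − 935.25 = 389.75.
Upper fence = Q3 + 1.5·IQR = 1948.50 + 935.25 = 2883.75.
221 < 389.75 → outlier.
314 < 389.75 → outlier.
All remaining values lie within [389.75, 2883.75].

221, 314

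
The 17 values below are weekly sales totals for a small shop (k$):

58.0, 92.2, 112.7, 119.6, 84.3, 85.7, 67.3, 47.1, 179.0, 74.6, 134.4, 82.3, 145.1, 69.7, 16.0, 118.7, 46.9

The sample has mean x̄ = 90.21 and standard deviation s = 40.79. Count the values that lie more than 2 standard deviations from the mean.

1

Cutoffs: x̄ ± 2s = [8.63, 171.79].
Outside the cutoffs: 179.0.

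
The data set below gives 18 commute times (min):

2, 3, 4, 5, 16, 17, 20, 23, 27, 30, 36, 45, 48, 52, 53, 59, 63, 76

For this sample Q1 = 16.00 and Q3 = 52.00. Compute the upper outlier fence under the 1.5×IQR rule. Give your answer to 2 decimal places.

IQR = Q3 − Q1 = 52.00 − 16.00 = 36.00.
Lower fence = Q1 − 1.5·IQR = 16.00 − 54.00 = -38.00.
Upper fence = Q3 + 1.5·IQR = 52.00 + 54.00 = 106.00.

106.00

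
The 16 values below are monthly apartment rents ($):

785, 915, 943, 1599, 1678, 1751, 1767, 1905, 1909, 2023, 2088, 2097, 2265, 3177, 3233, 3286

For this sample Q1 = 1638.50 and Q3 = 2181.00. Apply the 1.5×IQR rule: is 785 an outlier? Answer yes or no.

yes

IQR = Q3 − Q1 = 2181.00 − 1638.50 = 542.50.
Lower fence = Q1 − 1.5·IQR = 1638.50 − 813.75 = 824.75.
Upper fence = Q3 + 1.5·IQR = 2181.00 + 813.75 = 2994.75.
785 lies below the lower fence.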